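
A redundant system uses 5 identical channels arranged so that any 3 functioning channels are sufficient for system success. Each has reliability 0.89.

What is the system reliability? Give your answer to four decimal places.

R = Σ_{i=3}^{5} C(5,i) p^i (1−p)^{5−i} with p = 0.89
C(5,3)·0.89^3·0.11^2 = 0.085301
C(5,4)·0.89^4·0.11^1 = 0.345082
C(5,5)·0.89^5·0.11^0 = 0.558406
Sum = 0.9888

0.9888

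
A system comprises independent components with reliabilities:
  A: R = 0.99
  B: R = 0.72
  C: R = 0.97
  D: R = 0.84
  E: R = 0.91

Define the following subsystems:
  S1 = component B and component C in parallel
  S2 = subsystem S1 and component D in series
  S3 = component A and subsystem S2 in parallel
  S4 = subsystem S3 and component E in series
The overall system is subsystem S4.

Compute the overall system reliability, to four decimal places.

0.9085

Parallel (B and C): 1 − (1 − 0.720000)(1 − 0.970000) = 0.991600
Series ([0.991600] and D): 0.991600 × 0.840000 = 0.832944
Parallel (A and [0.832944]): 1 − (1 − 0.990000)(1 − 0.832944) = 0.998329
Series ([0.998329] and E): 0.998329 × 0.910000 = 0.9085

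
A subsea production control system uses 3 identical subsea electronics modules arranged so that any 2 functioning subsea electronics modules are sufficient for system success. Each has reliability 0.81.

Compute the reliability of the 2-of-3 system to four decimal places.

0.9054

R = Σ_{i=2}^{3} C(3,i) p^i (1−p)^{3−i} with p = 0.81
C(3,2)·0.81^2·0.19^1 = 0.373977
C(3,3)·0.81^3·0.19^0 = 0.531441
Sum = 0.9054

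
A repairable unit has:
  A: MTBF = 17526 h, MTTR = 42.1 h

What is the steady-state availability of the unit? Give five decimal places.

A(A) = MTBF/(MTBF+MTTR) = 17526/(17526+42.1) = 0.99760

0.99760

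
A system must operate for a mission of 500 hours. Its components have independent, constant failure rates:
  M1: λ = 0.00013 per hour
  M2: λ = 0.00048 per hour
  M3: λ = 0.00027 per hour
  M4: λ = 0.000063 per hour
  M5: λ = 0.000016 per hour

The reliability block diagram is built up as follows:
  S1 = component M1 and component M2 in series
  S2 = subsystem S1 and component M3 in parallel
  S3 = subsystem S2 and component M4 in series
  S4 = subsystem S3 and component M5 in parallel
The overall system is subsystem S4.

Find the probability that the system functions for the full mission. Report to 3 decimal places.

0.999

R(M1) = exp(−0.00013 × 500) = 0.93707
R(M2) = exp(−0.00048 × 500) = 0.78663
R(M3) = exp(−0.00027 × 500) = 0.87372
R(M4) = exp(−0.000063 × 500) = 0.96899
R(M5) = exp(−0.000016 × 500) = 0.99203
Series (M1 and M2): 0.93707 × 0.78663 = 0.73713
Parallel ([0.73713] and M3): 1 − (1 − 0.73713)(1 − 0.87372) = 0.96680
Series ([0.96680] and M4): 0.96680 × 0.96899 = 0.93682
Parallel ([0.93682] and M5): 1 − (1 − 0.93682)(1 − 0.99203) = 0.999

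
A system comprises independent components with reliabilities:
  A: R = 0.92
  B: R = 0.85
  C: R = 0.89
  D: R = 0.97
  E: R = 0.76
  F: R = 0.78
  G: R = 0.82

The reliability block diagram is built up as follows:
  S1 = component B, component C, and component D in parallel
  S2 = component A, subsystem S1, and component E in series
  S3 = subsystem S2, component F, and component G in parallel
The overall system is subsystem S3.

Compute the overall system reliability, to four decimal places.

0.9881

Parallel (B, C, and D): 1 − (1 − 0.850000)(1 − 0.890000)(1 − 0.970000) = 0.999505
Series (A, [0.999505], and E): 0.920000 × 0.999505 × 0.760000 = 0.698854
Parallel ([0.698854], F, and G): 1 − (1 − 0.698854)(1 − 0.780000)(1 − 0.820000) = 0.9881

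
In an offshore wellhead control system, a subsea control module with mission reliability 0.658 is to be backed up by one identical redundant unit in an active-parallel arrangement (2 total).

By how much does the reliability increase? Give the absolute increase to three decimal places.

R_before = 0.658
R_after = 1 − (1 − 0.658)^2 = 0.883
ΔR = 0.883 − 0.658 = 0.225

0.225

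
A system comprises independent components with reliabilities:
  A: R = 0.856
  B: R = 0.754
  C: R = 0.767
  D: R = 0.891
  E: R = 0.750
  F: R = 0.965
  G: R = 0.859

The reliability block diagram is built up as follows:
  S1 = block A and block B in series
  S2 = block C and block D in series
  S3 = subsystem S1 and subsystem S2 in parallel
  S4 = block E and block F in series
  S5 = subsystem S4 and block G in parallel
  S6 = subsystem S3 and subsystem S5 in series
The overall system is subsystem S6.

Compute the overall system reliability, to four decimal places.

0.8532

Series (A and B): 0.856000 × 0.754000 = 0.645424
Series (C and D): 0.767000 × 0.891000 = 0.683397
Parallel ([0.645424] and [0.683397]): 1 − (1 − 0.645424)(1 − 0.683397) = 0.887740
Series (E and F): 0.750000 × 0.965000 = 0.723750
Parallel ([0.723750] and G): 1 − (1 − 0.723750)(1 − 0.859000) = 0.961049
Series ([0.887740] and [0.961049]): 0.887740 × 0.961049 = 0.8532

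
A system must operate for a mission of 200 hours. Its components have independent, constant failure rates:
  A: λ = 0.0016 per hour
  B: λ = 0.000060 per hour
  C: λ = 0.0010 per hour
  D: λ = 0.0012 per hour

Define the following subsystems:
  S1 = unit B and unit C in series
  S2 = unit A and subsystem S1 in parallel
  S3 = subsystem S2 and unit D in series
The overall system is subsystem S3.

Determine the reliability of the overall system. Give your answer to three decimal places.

R(A) = exp(−0.0016 × 200) = 0.72615
R(B) = exp(−0.000060 × 200) = 0.98807
R(C) = exp(−0.0010 × 200) = 0.81873
R(D) = exp(−0.0012 × 200) = 0.78663
Series (B and C): 0.98807 × 0.81873 = 0.80896
Parallel (A and [0.80896]): 1 − (1 − 0.72615)(1 − 0.80896) = 0.94768
Series ([0.94768] and D): 0.94768 × 0.78663 = 0.745

0.745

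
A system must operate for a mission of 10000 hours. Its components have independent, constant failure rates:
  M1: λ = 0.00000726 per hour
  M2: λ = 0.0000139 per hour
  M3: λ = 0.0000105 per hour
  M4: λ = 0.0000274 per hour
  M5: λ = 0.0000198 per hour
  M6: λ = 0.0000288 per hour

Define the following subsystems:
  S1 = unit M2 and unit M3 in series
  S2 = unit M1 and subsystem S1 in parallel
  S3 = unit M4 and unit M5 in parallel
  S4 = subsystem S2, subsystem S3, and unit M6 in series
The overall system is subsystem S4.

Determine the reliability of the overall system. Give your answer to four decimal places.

0.7066

R(M1) = exp(−0.00000726 × 10000) = 0.929973
R(M2) = exp(−0.0000139 × 10000) = 0.870228
R(M3) = exp(−0.0000105 × 10000) = 0.900325
R(M4) = exp(−0.0000274 × 10000) = 0.760332
R(M5) = exp(−0.0000198 × 10000) = 0.820370
R(M6) = exp(−0.0000288 × 10000) = 0.749762
Series (M2 and M3): 0.870228 × 0.900325 = 0.783488
Parallel (M1 and [0.783488]): 1 − (1 − 0.929973)(1 − 0.783488) = 0.984838
Parallel (M4 and M5): 1 − (1 − 0.760332)(1 − 0.820370) = 0.956948
Series ([0.984838], [0.956948], and M6): 0.984838 × 0.956948 × 0.749762 = 0.7066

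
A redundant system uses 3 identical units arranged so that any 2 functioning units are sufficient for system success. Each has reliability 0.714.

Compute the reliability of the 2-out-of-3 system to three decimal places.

0.801

R = Σ_{i=2}^{3} C(3,i) p^i (1−p)^{3−i} with p = 0.714
C(3,2)·0.714^2·0.286^1 = 0.43740
C(3,3)·0.714^3·0.286^0 = 0.36399
Sum = 0.801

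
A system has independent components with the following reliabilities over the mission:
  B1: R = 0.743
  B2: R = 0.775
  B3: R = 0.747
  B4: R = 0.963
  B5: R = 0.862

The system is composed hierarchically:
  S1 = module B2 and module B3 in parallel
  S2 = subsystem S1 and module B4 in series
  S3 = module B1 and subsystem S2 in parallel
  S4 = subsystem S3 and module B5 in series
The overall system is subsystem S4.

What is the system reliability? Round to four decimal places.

Parallel (B2 and B3): 1 − (1 − 0.775000)(1 − 0.747000) = 0.943075
Series ([0.943075] and B4): 0.943075 × 0.963000 = 0.908181
Parallel (B1 and [0.908181]): 1 − (1 − 0.743000)(1 − 0.908181) = 0.976403
Series ([0.976403] and B5): 0.976403 × 0.862000 = 0.8417

0.8417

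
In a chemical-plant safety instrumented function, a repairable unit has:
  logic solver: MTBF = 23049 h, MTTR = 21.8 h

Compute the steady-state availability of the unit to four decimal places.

A(logic solver) = MTBF/(MTBF+MTTR) = 23049/(23049+21.8) = 0.9991

0.9991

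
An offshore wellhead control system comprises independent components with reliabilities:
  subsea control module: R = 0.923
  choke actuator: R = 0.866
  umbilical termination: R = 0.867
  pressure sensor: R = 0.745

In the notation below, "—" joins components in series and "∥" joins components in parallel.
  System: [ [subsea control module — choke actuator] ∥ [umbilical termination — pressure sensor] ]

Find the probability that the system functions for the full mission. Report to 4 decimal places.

Series (subsea control module and choke actuator): 0.923000 × 0.866000 = 0.799318
Series (umbilical termination and pressure sensor): 0.867000 × 0.745000 = 0.645915
Parallel ([0.799318] and [0.645915]): 1 − (1 − 0.799318)(1 − 0.645915) = 0.9289

0.9289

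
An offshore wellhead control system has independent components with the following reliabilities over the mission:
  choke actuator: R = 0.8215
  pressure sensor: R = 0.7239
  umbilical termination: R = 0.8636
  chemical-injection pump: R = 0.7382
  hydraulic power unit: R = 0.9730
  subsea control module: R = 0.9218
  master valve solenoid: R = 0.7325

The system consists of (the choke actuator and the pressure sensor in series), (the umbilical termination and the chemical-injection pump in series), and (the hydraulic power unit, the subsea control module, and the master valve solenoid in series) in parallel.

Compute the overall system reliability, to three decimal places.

Series (choke actuator and pressure sensor): 0.82150 × 0.72390 = 0.59468
Series (umbilical termination and chemical-injection pump): 0.86360 × 0.73820 = 0.63751
Series (hydraulic power unit, subsea control module, and master valve solenoid): 0.97300 × 0.92180 × 0.73250 = 0.65699
Parallel ([0.59468], [0.63751], and [0.65699]): 1 − (1 − 0.59468)(1 − 0.63751)(1 − 0.65699) = 0.950

0.950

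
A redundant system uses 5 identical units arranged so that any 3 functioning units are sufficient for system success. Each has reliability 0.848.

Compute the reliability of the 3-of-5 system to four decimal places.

R = Σ_{i=3}^{5} C(5,i) p^i (1−p)^{5−i} with p = 0.848
C(5,3)·0.848^3·0.152^2 = 0.140888
C(5,4)·0.848^4·0.152^1 = 0.393004
C(5,5)·0.848^5·0.152^0 = 0.438510
Sum = 0.9724

0.9724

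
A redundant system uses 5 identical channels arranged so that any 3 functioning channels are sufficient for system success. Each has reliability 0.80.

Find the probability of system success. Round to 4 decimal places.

0.9421

R = Σ_{i=3}^{5} C(5,i) p^i (1−p)^{5−i} with p = 0.80
C(5,3)·0.80^3·0.20^2 = 0.204800
C(5,4)·0.80^4·0.20^1 = 0.409600
C(5,5)·0.80^5·0.20^0 = 0.327680
Sum = 0.9421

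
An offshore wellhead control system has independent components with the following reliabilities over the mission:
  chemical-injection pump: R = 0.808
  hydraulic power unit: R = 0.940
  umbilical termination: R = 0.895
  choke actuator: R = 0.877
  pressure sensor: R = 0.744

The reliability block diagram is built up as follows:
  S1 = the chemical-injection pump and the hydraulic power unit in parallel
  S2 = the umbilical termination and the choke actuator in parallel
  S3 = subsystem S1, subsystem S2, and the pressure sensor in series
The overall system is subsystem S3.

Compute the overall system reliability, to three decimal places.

0.726

Parallel (chemical-injection pump and hydraulic power unit): 1 − (1 − 0.80800)(1 − 0.94000) = 0.98848
Parallel (umbilical termination and choke actuator): 1 − (1 − 0.89500)(1 − 0.87700) = 0.98709
Series ([0.98848], [0.98709], and pressure sensor): 0.98848 × 0.98709 × 0.74400 = 0.726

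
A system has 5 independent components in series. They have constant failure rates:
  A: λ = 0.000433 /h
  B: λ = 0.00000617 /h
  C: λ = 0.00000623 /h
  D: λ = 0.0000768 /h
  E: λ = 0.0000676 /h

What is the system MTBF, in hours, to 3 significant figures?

Series of exponential components: λ_sys = Σ λ_i
λ_sys = 0.000433 + 0.00000617 + 0.00000623 + 0.0000768 + 0.0000676 = 5.8980e-04 /h
MTBF = 1 / λ_sys = 1700 h

1700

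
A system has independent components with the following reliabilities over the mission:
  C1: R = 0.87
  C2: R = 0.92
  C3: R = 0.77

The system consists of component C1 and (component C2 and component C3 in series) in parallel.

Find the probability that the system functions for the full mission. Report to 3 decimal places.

0.962

Series (C2 and C3): 0.92000 × 0.77000 = 0.70840
Parallel (C1 and [0.70840]): 1 − (1 − 0.87000)(1 − 0.70840) = 0.962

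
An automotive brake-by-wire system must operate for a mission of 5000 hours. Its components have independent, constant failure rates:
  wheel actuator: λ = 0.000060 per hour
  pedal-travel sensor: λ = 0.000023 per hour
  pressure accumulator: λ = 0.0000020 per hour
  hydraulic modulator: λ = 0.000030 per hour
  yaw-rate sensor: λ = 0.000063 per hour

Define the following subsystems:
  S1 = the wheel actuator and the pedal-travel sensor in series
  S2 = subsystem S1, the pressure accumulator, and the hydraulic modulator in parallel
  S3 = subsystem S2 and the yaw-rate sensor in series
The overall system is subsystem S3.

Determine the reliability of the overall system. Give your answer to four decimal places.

0.7294

R(wheel actuator) = exp(−0.000060 × 5000) = 0.740818
R(pedal-travel sensor) = exp(−0.000023 × 5000) = 0.891366
R(pressure accumulator) = exp(−0.0000020 × 5000) = 0.990050
R(hydraulic modulator) = exp(−0.000030 × 5000) = 0.860708
R(yaw-rate sensor) = exp(−0.000063 × 5000) = 0.729789
Series (wheel actuator and pedal-travel sensor): 0.740818 × 0.891366 = 0.660340
Parallel ([0.660340], pressure accumulator, and hydraulic modulator): 1 − (1 − 0.660340)(1 − 0.990050)(1 − 0.860708) = 0.999529
Series ([0.999529] and yaw-rate sensor): 0.999529 × 0.729789 = 0.7294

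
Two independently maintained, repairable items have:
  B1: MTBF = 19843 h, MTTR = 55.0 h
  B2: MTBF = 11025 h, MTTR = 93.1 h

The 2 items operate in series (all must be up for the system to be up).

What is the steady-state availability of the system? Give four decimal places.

0.9889

A(B1) = MTBF/(MTBF+MTTR) = 19843/(19843+55.0) = 0.997236
A(B2) = MTBF/(MTBF+MTTR) = 11025/(11025+93.1) = 0.991626
Series availability: 0.997236 × 0.991626 = 0.9889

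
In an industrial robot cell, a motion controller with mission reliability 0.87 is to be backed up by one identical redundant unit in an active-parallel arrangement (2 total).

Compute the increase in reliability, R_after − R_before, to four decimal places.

0.1131

R_before = 0.87
R_after = 1 − (1 − 0.87)^2 = 0.9831
ΔR = 0.9831 − 0.87 = 0.1131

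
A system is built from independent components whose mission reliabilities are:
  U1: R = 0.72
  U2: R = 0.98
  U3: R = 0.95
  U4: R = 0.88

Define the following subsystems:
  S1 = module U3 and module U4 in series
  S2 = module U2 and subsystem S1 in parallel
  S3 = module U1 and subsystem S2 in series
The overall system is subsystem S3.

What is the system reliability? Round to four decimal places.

0.7176

Series (U3 and U4): 0.950000 × 0.880000 = 0.836000
Parallel (U2 and [0.836000]): 1 − (1 − 0.980000)(1 − 0.836000) = 0.996720
Series (U1 and [0.996720]): 0.720000 × 0.996720 = 0.7176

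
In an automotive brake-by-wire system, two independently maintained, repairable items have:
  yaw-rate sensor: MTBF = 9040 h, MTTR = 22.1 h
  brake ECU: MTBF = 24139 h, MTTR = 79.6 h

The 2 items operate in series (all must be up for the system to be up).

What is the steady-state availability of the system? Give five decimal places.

A(yaw-rate sensor) = MTBF/(MTBF+MTTR) = 9040/(9040+22.1) = 0.997561
A(brake ECU) = MTBF/(MTBF+MTTR) = 24139/(24139+79.6) = 0.996713
Series availability: 0.997561 × 0.996713 = 0.99428

0.99428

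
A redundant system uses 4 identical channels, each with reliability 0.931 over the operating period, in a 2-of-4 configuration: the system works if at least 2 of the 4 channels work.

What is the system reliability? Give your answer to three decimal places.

0.999

R = Σ_{i=2}^{4} C(4,i) p^i (1−p)^{4−i} with p = 0.931
C(4,2)·0.931^2·0.069^2 = 0.02476
C(4,3)·0.931^3·0.069^1 = 0.22272
C(4,4)·0.931^4·0.069^0 = 0.75127
Sum = 0.999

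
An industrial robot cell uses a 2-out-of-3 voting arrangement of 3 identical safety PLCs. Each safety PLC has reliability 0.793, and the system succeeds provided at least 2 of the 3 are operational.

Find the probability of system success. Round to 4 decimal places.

R = Σ_{i=2}^{3} C(3,i) p^i (1−p)^{3−i} with p = 0.793
C(3,2)·0.793^2·0.207^1 = 0.390515
C(3,3)·0.793^3·0.207^0 = 0.498677
Sum = 0.8892

0.8892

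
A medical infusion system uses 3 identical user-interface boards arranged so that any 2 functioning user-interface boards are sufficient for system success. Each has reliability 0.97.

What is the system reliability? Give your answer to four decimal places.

R = Σ_{i=2}^{3} C(3,i) p^i (1−p)^{3−i} with p = 0.97
C(3,2)·0.97^2·0.03^1 = 0.084681
C(3,3)·0.97^3·0.03^0 = 0.912673
Sum = 0.9974

0.9974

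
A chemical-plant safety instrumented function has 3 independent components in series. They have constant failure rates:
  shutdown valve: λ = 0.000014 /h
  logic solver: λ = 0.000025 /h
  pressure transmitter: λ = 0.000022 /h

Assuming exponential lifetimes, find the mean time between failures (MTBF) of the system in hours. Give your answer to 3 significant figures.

16400

Series of exponential components: λ_sys = Σ λ_i
λ_sys = 0.000014 + 0.000025 + 0.000022 = 6.1000e-05 /h
MTBF = 1 / λ_sys = 16400 h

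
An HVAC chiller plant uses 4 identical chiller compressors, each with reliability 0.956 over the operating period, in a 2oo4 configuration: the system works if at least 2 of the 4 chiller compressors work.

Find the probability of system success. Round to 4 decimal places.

R = Σ_{i=2}^{4} C(4,i) p^i (1−p)^{4−i} with p = 0.956
C(4,2)·0.956^2·0.044^2 = 0.010616
C(4,3)·0.956^3·0.044^1 = 0.153775
C(4,4)·0.956^4·0.044^0 = 0.835279
Sum = 0.9997

0.9997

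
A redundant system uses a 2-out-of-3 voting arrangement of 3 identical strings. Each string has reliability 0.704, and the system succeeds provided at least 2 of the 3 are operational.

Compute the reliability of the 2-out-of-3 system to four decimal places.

0.7890

R = Σ_{i=2}^{3} C(3,i) p^i (1−p)^{3−i} with p = 0.704
C(3,2)·0.704^2·0.296^1 = 0.440107
C(3,3)·0.704^3·0.296^0 = 0.348914
Sum = 0.7890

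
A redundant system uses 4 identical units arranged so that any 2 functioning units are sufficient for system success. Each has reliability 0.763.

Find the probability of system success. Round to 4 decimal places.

R = Σ_{i=2}^{4} C(4,i) p^i (1−p)^{4−i} with p = 0.763
C(4,2)·0.763^2·0.237^2 = 0.196199
C(4,3)·0.763^3·0.237^1 = 0.421097
C(4,4)·0.763^4·0.237^0 = 0.338921
Sum = 0.9562

0.9562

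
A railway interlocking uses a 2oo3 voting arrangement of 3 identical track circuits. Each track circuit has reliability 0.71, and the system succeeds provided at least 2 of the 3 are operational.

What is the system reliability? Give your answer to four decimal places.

0.7965

R = Σ_{i=2}^{3} C(3,i) p^i (1−p)^{3−i} with p = 0.71
C(3,2)·0.71^2·0.29^1 = 0.438567
C(3,3)·0.71^3·0.29^0 = 0.357911
Sum = 0.7965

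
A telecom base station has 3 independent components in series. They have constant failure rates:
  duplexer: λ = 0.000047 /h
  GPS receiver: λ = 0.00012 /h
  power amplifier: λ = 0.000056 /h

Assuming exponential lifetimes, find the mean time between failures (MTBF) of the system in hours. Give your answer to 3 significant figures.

4480

Series of exponential components: λ_sys = Σ λ_i
λ_sys = 0.000047 + 0.00012 + 0.000056 = 2.2300e-04 /h
MTBF = 1 / λ_sys = 4480 h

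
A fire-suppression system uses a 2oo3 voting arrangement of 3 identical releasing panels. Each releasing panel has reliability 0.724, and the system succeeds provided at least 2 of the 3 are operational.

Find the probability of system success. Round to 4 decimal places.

0.8135

R = Σ_{i=2}^{3} C(3,i) p^i (1−p)^{3−i} with p = 0.724
C(3,2)·0.724^2·0.276^1 = 0.434018
C(3,3)·0.724^3·0.276^0 = 0.379503
Sum = 0.8135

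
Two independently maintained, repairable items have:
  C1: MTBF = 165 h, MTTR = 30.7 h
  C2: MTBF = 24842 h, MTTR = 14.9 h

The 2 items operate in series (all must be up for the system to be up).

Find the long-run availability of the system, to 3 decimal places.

0.843

A(C1) = MTBF/(MTBF+MTTR) = 165/(165+30.7) = 0.843127
A(C2) = MTBF/(MTBF+MTTR) = 24842/(24842+14.9) = 0.999401
Series availability: 0.843127 × 0.999401 = 0.843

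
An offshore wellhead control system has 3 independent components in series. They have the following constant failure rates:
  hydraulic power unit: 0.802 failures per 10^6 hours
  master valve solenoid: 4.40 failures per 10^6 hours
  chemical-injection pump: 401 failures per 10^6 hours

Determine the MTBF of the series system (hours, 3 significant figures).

2460

Series of exponential components: λ_sys = Σ λ_i
λ_sys = 0.000000802 + 0.00000440 + 0.000401 = 4.0620e-04 /h
MTBF = 1 / λ_sys = 2460 h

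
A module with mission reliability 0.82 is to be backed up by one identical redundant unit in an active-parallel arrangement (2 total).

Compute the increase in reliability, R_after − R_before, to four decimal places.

0.1476

R_before = 0.82
R_after = 1 − (1 − 0.82)^2 = 0.9676
ΔR = 0.9676 − 0.82 = 0.1476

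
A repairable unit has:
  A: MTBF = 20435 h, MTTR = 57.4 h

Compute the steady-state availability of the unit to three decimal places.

A(A) = MTBF/(MTBF+MTTR) = 20435/(20435+57.4) = 0.997

0.997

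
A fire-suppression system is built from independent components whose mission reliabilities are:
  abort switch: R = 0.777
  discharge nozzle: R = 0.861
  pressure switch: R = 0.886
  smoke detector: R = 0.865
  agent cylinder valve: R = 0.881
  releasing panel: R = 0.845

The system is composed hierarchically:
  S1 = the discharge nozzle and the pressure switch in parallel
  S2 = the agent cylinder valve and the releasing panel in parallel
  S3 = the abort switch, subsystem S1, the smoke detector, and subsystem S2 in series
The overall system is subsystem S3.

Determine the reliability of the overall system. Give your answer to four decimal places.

0.6493

Parallel (discharge nozzle and pressure switch): 1 − (1 − 0.861000)(1 − 0.886000) = 0.984154
Parallel (agent cylinder valve and releasing panel): 1 − (1 − 0.881000)(1 − 0.845000) = 0.981555
Series (abort switch, [0.984154], smoke detector, and [0.981555]): 0.777000 × 0.984154 × 0.865000 × 0.981555 = 0.6493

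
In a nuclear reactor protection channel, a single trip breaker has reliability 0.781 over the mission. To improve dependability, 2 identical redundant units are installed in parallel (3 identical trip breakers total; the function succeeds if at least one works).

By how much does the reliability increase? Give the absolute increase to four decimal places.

0.2085

R_before = 0.781
R_after = 1 − (1 − 0.781)^3 = 0.9895
ΔR = 0.9895 − 0.781 = 0.2085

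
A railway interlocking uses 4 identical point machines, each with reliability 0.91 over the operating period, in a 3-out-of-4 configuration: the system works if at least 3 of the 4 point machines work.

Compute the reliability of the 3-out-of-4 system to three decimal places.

0.957

R = Σ_{i=3}^{4} C(4,i) p^i (1−p)^{4−i} with p = 0.91
C(4,3)·0.91^3·0.09^1 = 0.27129
C(4,4)·0.91^4·0.09^0 = 0.68575
Sum = 0.957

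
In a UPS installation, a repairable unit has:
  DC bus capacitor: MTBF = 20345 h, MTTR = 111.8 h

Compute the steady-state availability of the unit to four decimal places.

0.9945

A(DC bus capacitor) = MTBF/(MTBF+MTTR) = 20345/(20345+111.8) = 0.9945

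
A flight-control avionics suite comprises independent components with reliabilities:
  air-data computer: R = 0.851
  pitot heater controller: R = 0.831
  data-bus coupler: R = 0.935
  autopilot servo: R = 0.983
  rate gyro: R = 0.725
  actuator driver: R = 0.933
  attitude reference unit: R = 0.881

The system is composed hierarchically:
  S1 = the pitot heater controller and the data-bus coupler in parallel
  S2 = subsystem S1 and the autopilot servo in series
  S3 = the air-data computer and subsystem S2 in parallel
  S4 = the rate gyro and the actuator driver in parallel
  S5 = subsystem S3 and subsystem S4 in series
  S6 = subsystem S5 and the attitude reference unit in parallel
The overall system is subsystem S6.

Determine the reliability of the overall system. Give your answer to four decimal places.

Parallel (pitot heater controller and data-bus coupler): 1 − (1 − 0.831000)(1 − 0.935000) = 0.989015
Series ([0.989015] and autopilot servo): 0.989015 × 0.983000 = 0.972202
Parallel (air-data computer and [0.972202]): 1 − (1 − 0.851000)(1 − 0.972202) = 0.995858
Parallel (rate gyro and actuator driver): 1 − (1 − 0.725000)(1 − 0.933000) = 0.981575
Series ([0.995858] and [0.981575]): 0.995858 × 0.981575 = 0.977509
Parallel ([0.977509] and attitude reference unit): 1 − (1 − 0.977509)(1 − 0.881000) = 0.9973

0.9973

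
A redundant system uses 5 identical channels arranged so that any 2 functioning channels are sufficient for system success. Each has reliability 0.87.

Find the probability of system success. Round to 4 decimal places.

R = Σ_{i=2}^{5} C(5,i) p^i (1−p)^{5−i} with p = 0.87
C(5,2)·0.87^2·0.13^3 = 0.016629
C(5,3)·0.87^3·0.13^2 = 0.111287
C(5,4)·0.87^4·0.13^1 = 0.372383
C(5,5)·0.87^5·0.13^0 = 0.498421
Sum = 0.9987

0.9987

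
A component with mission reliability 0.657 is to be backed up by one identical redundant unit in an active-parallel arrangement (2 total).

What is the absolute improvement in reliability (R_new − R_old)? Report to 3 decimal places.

0.225

R_before = 0.657
R_after = 1 − (1 − 0.657)^2 = 0.882
ΔR = 0.882 − 0.657 = 0.225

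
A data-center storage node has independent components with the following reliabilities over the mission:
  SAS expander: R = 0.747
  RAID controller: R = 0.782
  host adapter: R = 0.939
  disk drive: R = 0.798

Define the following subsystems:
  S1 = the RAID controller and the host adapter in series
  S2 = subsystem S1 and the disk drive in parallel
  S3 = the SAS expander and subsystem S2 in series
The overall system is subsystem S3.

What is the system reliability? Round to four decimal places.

0.7069

Series (RAID controller and host adapter): 0.782000 × 0.939000 = 0.734298
Parallel ([0.734298] and disk drive): 1 − (1 − 0.734298)(1 − 0.798000) = 0.946328
Series (SAS expander and [0.946328]): 0.747000 × 0.946328 = 0.7069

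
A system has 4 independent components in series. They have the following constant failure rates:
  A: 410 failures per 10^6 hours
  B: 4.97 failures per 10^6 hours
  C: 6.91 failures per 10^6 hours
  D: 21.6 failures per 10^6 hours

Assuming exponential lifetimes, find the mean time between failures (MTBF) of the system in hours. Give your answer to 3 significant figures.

Series of exponential components: λ_sys = Σ λ_i
λ_sys = 0.000410 + 0.00000497 + 0.00000691 + 0.0000216 = 4.4348e-04 /h
MTBF = 1 / λ_sys = 2250 h

2250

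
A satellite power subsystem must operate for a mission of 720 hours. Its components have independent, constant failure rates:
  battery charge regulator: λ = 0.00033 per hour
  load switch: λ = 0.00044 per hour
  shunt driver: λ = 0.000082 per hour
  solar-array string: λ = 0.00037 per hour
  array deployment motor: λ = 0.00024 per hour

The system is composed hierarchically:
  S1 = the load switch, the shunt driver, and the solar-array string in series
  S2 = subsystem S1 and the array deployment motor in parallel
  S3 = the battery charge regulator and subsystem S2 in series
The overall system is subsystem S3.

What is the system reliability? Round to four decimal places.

0.7292

R(battery charge regulator) = exp(−0.00033 × 720) = 0.788518
R(load switch) = exp(−0.00044 × 720) = 0.728476
R(shunt driver) = exp(−0.000082 × 720) = 0.942669
R(solar-array string) = exp(−0.00037 × 720) = 0.766133
R(array deployment motor) = exp(−0.00024 × 720) = 0.841306
Series (load switch, shunt driver, and solar-array string): 0.728476 × 0.942669 × 0.766133 = 0.526113
Parallel ([0.526113] and array deployment motor): 1 − (1 − 0.526113)(1 − 0.841306) = 0.924797
Series (battery charge regulator and [0.924797]): 0.788518 × 0.924797 = 0.7292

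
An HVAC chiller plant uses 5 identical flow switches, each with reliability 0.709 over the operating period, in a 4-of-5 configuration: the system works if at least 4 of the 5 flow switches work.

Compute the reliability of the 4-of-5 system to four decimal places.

R = Σ_{i=4}^{5} C(5,i) p^i (1−p)^{5−i} with p = 0.709
C(5,4)·0.709^4·0.291^1 = 0.367661
C(5,5)·0.709^5·0.291^0 = 0.179156
Sum = 0.5468

0.5468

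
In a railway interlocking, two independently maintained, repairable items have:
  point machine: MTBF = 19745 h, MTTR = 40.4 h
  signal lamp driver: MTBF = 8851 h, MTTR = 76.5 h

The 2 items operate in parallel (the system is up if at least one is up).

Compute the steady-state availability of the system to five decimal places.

0.99998

A(point machine) = MTBF/(MTBF+MTTR) = 19745/(19745+40.4) = 0.997958
A(signal lamp driver) = MTBF/(MTBF+MTTR) = 8851/(8851+76.5) = 0.991431
Parallel availability: 1 − (1 − 0.997958)(1 − 0.991431) = 0.99998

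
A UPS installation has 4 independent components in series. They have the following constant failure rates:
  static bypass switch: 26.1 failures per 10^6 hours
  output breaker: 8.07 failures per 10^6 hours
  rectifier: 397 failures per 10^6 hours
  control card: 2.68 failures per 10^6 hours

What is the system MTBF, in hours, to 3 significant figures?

2300

Series of exponential components: λ_sys = Σ λ_i
λ_sys = 0.0000261 + 0.00000807 + 0.000397 + 0.00000268 = 4.3385e-04 /h
MTBF = 1 / λ_sys = 2300 h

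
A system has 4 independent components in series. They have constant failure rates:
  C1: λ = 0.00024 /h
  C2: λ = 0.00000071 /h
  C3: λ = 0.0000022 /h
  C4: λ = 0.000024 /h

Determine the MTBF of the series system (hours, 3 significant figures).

3750

Series of exponential components: λ_sys = Σ λ_i
λ_sys = 0.00024 + 0.00000071 + 0.0000022 + 0.000024 = 2.6691e-04 /h
MTBF = 1 / λ_sys = 3750 h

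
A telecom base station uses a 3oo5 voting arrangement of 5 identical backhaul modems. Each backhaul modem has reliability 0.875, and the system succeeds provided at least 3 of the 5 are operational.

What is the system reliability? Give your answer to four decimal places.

R = Σ_{i=3}^{5} C(5,i) p^i (1−p)^{5−i} with p = 0.875
C(5,3)·0.875^3·0.125^2 = 0.104675
C(5,4)·0.875^4·0.125^1 = 0.366364
C(5,5)·0.875^5·0.125^0 = 0.512909
Sum = 0.9839

0.9839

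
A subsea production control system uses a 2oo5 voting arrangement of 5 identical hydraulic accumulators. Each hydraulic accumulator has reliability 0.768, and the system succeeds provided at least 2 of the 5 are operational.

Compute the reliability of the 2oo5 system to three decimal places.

R = Σ_{i=2}^{5} C(5,i) p^i (1−p)^{5−i} with p = 0.768
C(5,2)·0.768^2·0.232^3 = 0.07365
C(5,3)·0.768^3·0.232^2 = 0.24381
C(5,4)·0.768^4·0.232^1 = 0.40356
C(5,5)·0.768^5·0.232^0 = 0.26718
Sum = 0.988

0.988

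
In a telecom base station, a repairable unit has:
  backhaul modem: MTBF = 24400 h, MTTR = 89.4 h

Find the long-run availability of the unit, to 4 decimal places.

A(backhaul modem) = MTBF/(MTBF+MTTR) = 24400/(24400+89.4) = 0.9963

0.9963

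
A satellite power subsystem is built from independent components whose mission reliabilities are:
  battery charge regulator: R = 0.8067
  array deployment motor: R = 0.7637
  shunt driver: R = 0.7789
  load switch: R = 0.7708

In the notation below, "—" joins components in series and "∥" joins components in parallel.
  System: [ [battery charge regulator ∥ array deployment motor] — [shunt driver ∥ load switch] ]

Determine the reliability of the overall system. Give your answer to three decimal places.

0.906

Parallel (battery charge regulator and array deployment motor): 1 − (1 − 0.80670)(1 − 0.76370) = 0.95432
Parallel (shunt driver and load switch): 1 − (1 − 0.77890)(1 − 0.77080) = 0.94932
Series ([0.95432] and [0.94932]): 0.95432 × 0.94932 = 0.906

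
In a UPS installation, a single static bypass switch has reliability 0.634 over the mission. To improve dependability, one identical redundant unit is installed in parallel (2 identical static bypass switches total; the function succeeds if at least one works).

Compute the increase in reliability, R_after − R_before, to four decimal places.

R_before = 0.634
R_after = 1 − (1 − 0.634)^2 = 0.8660
ΔR = 0.8660 − 0.634 = 0.2320

0.2320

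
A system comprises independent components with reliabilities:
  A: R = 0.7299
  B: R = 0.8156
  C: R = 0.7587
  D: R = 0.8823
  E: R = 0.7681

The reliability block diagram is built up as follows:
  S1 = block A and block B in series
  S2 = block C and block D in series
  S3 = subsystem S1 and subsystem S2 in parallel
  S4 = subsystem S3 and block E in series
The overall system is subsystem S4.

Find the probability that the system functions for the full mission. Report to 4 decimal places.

0.6653

Series (A and B): 0.729900 × 0.815600 = 0.595306
Series (C and D): 0.758700 × 0.882300 = 0.669401
Parallel ([0.595306] and [0.669401]): 1 − (1 − 0.595306)(1 − 0.669401) = 0.866209
Series ([0.866209] and E): 0.866209 × 0.768100 = 0.6653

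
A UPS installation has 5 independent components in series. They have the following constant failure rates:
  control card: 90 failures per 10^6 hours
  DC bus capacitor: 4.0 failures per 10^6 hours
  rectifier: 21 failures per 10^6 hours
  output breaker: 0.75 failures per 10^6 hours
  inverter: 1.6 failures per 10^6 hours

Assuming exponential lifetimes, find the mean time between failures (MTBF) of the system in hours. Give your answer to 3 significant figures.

8520

Series of exponential components: λ_sys = Σ λ_i
λ_sys = 0.000090 + 0.0000040 + 0.000021 + 0.00000075 + 0.0000016 = 1.1735e-04 /h
MTBF = 1 / λ_sys = 8520 h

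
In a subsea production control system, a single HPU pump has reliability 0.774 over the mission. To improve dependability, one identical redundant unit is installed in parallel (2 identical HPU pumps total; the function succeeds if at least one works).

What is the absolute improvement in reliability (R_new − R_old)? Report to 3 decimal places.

R_before = 0.774
R_after = 1 − (1 − 0.774)^2 = 0.949
ΔR = 0.949 − 0.774 = 0.175

0.175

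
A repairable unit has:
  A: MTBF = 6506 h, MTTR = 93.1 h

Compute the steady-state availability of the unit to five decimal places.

A(A) = MTBF/(MTBF+MTTR) = 6506/(6506+93.1) = 0.98589

0.98589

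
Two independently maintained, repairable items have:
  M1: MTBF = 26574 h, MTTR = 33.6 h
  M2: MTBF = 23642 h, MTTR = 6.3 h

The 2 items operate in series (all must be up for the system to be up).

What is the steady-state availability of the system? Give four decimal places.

A(M1) = MTBF/(MTBF+MTTR) = 26574/(26574+33.6) = 0.998737
A(M2) = MTBF/(MTBF+MTTR) = 23642/(23642+6.3) = 0.999734
Series availability: 0.998737 × 0.999734 = 0.9985

0.9985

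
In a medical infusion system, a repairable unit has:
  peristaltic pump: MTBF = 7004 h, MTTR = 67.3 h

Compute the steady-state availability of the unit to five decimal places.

A(peristaltic pump) = MTBF/(MTBF+MTTR) = 7004/(7004+67.3) = 0.99048

0.99048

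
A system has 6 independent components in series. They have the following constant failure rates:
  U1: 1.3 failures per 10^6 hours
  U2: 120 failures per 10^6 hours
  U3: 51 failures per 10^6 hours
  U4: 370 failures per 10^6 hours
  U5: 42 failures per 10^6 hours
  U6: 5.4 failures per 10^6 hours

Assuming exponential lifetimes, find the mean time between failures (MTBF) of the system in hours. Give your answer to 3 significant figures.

Series of exponential components: λ_sys = Σ λ_i
λ_sys = 0.0000013 + 0.00012 + 0.000051 + 0.00037 + 0.000042 + 0.0000054 = 5.8970e-04 /h
MTBF = 1 / λ_sys = 1700 h

1700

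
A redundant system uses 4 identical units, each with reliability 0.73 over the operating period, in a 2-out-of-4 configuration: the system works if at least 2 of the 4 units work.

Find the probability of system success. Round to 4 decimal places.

R = Σ_{i=2}^{4} C(4,i) p^i (1−p)^{4−i} with p = 0.73
C(4,2)·0.73^2·0.27^2 = 0.233090
C(4,3)·0.73^3·0.27^1 = 0.420138
C(4,4)·0.73^4·0.27^0 = 0.283982
Sum = 0.9372

0.9372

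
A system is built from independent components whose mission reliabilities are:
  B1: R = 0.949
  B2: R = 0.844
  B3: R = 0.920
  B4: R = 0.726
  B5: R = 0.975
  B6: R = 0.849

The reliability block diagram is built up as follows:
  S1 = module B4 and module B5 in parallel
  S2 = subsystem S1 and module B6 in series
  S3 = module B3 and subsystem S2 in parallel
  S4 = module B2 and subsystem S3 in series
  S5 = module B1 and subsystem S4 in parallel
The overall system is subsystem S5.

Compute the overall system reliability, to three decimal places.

Parallel (B4 and B5): 1 − (1 − 0.72600)(1 − 0.97500) = 0.99315
Series ([0.99315] and B6): 0.99315 × 0.84900 = 0.84318
Parallel (B3 and [0.84318]): 1 − (1 − 0.92000)(1 − 0.84318) = 0.98745
Series (B2 and [0.98745]): 0.84400 × 0.98745 = 0.83341
Parallel (B1 and [0.83341]): 1 − (1 − 0.94900)(1 − 0.83341) = 0.992

0.992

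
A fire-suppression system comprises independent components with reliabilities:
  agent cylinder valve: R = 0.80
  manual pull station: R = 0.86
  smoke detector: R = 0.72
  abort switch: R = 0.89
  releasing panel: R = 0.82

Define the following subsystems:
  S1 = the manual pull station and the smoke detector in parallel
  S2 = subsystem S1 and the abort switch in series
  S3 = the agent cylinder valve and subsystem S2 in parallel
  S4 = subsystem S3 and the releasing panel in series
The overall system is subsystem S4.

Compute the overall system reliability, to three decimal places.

Parallel (manual pull station and smoke detector): 1 − (1 − 0.86000)(1 − 0.72000) = 0.96080
Series ([0.96080] and abort switch): 0.96080 × 0.89000 = 0.85511
Parallel (agent cylinder valve and [0.85511]): 1 − (1 − 0.80000)(1 − 0.85511) = 0.97102
Series ([0.97102] and releasing panel): 0.97102 × 0.82000 = 0.796

0.796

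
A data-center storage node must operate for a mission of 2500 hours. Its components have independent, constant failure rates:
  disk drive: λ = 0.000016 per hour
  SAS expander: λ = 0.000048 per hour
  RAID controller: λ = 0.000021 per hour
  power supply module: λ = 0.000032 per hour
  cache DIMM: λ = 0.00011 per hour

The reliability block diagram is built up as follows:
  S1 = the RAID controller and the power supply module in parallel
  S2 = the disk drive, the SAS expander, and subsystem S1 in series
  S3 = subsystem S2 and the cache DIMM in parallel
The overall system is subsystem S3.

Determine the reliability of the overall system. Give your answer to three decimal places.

0.964

R(disk drive) = exp(−0.000016 × 2500) = 0.96079
R(SAS expander) = exp(−0.000048 × 2500) = 0.88692
R(RAID controller) = exp(−0.000021 × 2500) = 0.94885
R(power supply module) = exp(−0.000032 × 2500) = 0.92312
R(cache DIMM) = exp(−0.00011 × 2500) = 0.75957
Parallel (RAID controller and power supply module): 1 − (1 − 0.94885)(1 − 0.92312) = 0.99607
Series (disk drive, SAS expander, and [0.99607]): 0.96079 × 0.88692 × 0.99607 = 0.84879
Parallel ([0.84879] and cache DIMM): 1 − (1 − 0.84879)(1 − 0.75957) = 0.964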